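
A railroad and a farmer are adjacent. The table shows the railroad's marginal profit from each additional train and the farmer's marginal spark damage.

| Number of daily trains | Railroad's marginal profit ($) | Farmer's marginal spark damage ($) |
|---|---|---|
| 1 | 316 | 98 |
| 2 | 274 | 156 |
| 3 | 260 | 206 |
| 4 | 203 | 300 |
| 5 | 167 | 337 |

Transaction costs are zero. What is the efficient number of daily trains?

3

Bargaining reaches the level where marginal profit last exceeds marginal spark damage.
That holds through level 3 (260 ≥ 206) but not at 4 (203 < 300).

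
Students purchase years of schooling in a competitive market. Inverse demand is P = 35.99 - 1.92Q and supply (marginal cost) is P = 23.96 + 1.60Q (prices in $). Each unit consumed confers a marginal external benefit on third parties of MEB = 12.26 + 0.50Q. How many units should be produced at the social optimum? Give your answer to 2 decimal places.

Social marginal benefit = demand + MEB = 48.25 - 1.42Q.
Set SMB = MC: 48.25 - 1.42Q = 23.96 + 1.60Q → Q* = 8.0430.

Q* = 8.04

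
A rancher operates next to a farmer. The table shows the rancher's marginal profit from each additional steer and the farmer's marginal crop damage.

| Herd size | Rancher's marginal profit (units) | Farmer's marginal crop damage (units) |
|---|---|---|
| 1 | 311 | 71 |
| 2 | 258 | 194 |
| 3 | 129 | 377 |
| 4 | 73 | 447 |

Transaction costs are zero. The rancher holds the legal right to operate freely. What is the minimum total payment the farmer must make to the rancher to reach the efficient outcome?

202

Left alone the rancher would choose level 4 (marginal profit stays positive).
Efficient level: k* = 2 (marginal profit ≥ marginal crop damage through 2).
The farmer must at least cover the rancher's forgone profit from cutting 4→2: 129 + 73 = 202.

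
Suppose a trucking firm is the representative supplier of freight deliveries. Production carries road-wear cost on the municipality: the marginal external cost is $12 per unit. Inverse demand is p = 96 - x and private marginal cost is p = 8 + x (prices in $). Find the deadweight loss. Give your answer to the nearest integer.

DWL = $36

Market equilibrium (private): 8 + x = 96 - x → x_m = 44.0000.
Social marginal cost = private MC + MEC = 20 + x.
Set SMC = demand: 20 + x = 96 - x → x* = 38.0000.
The loss is the area between SMC and demand from x* to x_m; with linear curves that's a triangle of height MEC(x_m).
DWL = ½ × 6.0000 × 12.0000 = 36.0000.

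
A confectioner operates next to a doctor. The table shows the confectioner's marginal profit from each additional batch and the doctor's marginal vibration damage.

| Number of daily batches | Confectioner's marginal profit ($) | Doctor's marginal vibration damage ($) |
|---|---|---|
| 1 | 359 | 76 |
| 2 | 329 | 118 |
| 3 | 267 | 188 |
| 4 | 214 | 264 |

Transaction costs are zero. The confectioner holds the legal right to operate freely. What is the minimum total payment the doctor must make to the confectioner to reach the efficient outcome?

$214

Left alone the confectioner would choose level 4 (marginal profit stays positive).
Efficient level: k* = 3 (marginal profit ≥ marginal vibration damage through 3).
The doctor must at least cover the confectioner's forgone profit from cutting 4→3: 214 = 214.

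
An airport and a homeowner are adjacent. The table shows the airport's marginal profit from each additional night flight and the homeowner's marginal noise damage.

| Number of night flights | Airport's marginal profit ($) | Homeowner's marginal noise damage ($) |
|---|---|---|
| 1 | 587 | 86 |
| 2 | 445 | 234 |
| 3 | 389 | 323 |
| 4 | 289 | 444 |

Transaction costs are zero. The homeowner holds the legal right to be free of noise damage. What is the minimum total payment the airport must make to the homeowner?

Efficient level: marginal profit ≥ marginal noise damage through level 3, so k* = 3.
With the homeowner holding the right, the airport must at least compensate total damage at k*: 86 + 234 + 323 = 643.

$643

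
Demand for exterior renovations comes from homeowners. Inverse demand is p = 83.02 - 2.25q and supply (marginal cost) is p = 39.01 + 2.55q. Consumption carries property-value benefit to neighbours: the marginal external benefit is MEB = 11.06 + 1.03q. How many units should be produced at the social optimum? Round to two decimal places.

Social marginal benefit = demand + MEB = 94.08 - 1.22q.
Set SMB = MC: 94.08 - 1.22q = 39.01 + 2.55q → q* = 14.6074.

q* = 14.61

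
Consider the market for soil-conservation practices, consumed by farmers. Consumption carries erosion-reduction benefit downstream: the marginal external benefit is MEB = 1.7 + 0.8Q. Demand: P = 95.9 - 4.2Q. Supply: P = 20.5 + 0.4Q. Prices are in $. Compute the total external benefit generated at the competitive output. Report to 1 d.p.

$135.3

Market equilibrium (private): 20.5 + 0.4Q = 95.9 - 4.2Q → Q_m = 16.3913.
Total external benefit = ∫₀^{Q_m} (1.7 + 0.8Q) dQ = 1.7×16.3913 + ½×0.8×16.3913² = 135.3351.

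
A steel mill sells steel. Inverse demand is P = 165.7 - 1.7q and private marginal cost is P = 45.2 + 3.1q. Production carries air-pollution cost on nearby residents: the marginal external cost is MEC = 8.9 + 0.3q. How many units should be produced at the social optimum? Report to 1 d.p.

q* = 21.9

Social marginal cost = private MC + MEC = 54.1 + 3.4q.
Set SMC = demand: 54.1 + 3.4q = 165.7 - 1.7q → q* = 21.8824.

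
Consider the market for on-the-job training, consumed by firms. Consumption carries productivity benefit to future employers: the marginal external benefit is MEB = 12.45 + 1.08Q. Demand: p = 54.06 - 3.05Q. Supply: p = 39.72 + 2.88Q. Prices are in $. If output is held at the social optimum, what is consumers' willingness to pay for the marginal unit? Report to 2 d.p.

Social marginal benefit = demand + MEB = 66.51 - 1.97Q.
Set SMB = MC: 66.51 - 1.97Q = 39.72 + 2.88Q → Q* = 5.5237.
Consumer price on the demand curve at Q*: 54.06 − 3.05×5.5237 = 37.2127.

P = $37.21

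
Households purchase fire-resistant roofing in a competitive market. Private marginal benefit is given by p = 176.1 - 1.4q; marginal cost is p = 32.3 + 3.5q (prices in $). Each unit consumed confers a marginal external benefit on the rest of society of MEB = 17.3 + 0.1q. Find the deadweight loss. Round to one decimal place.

DWL = $42.7

Market equilibrium (private): 32.3 + 3.5q = 176.1 - 1.4q → q_m = 29.3469.
Social marginal benefit = demand + MEB = 193.4 - 1.3q.
Set SMB = MC: 193.4 - 1.3q = 32.3 + 3.5q → q* = 33.5625.
The loss is the area between SMB and MC from q* to q_m; with linear curves that's a triangle of height MEB(q_m).
DWL = ½ × 4.2156 × 20.2347 = 42.6507.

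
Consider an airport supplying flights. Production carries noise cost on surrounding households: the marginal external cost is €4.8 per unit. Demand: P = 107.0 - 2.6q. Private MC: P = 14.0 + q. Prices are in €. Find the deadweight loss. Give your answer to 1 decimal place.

DWL = €3.2

Market equilibrium (private): 14.0 + q = 107.0 - 2.6q → q_m = 25.8333.
Social marginal cost = private MC + MEC = 18.8 + q.
Set SMC = demand: 18.8 + q = 107.0 - 2.6q → q* = 24.5000.
The welfare-loss triangle has base |q_m − q*| and height MEC(q_m) (the vertical gap between SMC and demand is zero at q* and MEC at q_m).
DWL = ½ × 1.3333 × 4.8000 = 3.1999.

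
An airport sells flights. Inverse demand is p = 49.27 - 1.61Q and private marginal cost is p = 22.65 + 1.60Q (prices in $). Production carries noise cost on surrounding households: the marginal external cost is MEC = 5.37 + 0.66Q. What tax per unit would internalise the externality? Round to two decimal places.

tax = $8.99 per unit

Social marginal cost = private MC + MEC = 28.02 + 2.26Q.
Set SMC = demand: 28.02 + 2.26Q = 49.27 - 1.61Q → Q* = 5.4910.
The Pigouvian tax equals MEC at Q*: 5.37 + 0.66×5.4910 = 8.9941.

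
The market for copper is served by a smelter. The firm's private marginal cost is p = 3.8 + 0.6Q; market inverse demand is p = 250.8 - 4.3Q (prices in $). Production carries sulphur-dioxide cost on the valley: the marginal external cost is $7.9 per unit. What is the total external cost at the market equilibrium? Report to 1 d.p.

Market equilibrium (private): 3.8 + 0.6Q = 250.8 - 4.3Q → Q_m = 50.4082.
Total external cost = MEC × Q_m = 7.9 × 50.4082 = 398.2248.

$398.2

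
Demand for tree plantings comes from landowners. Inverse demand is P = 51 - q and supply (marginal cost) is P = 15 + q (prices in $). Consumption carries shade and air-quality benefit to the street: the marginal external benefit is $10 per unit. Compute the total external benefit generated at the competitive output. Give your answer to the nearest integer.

Market equilibrium (private): 15 + q = 51 - q → q_m = 18.0000.
Total external benefit = MEB × q_m = 10 × 18.0000 = 180.0000.

$180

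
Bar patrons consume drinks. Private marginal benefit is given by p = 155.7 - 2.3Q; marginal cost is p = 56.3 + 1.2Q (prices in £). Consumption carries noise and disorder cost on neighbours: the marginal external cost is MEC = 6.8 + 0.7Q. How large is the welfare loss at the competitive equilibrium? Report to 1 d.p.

Market equilibrium (private): 56.3 + 1.2Q = 155.7 - 2.3Q → Q_m = 28.4000.
Social marginal benefit = demand − MEC = 148.9 - 3.0Q.
Set SMB = MC: 148.9 - 3.0Q = 56.3 + 1.2Q → Q* = 22.0476.
Height of the DWL triangle at Q_m is MC(Q_m) − SMB(Q_m) = MEC(Q_m) = 26.6800.
DWL = ½ × 6.3524 × 26.6800 = 84.7410.

DWL = £84.7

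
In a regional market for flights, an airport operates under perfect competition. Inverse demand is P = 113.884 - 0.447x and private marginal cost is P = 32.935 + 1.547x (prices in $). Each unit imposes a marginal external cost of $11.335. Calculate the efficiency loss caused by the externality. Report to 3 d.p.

DWL = $32.217

Market equilibrium (private): 32.935 + 1.547x = 113.884 - 0.447x → x_m = 40.5963.
Social marginal cost = private MC + MEC = 44.270 + 1.547x.
Set SMC = demand: 44.270 + 1.547x = 113.884 - 0.447x → x* = 34.9117.
The loss is the area between SMC and demand from x* to x_m; with linear curves that's a triangle of height MEC(x_m).
DWL = ½ × 5.6846 × 11.3350 = 32.2175.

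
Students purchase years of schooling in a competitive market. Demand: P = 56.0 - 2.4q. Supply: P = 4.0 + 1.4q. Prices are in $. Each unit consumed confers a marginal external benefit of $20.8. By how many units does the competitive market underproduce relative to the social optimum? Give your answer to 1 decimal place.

Market equilibrium (private): 4.0 + 1.4q = 56.0 - 2.4q → q_m = 13.6842.
Social marginal benefit = demand + MEB = 76.8 - 2.4q.
Set SMB = MC: 76.8 - 2.4q = 4.0 + 1.4q → q* = 19.1579.
Gap = |13.6842 − 19.1579| = 5.4737.

5.5 units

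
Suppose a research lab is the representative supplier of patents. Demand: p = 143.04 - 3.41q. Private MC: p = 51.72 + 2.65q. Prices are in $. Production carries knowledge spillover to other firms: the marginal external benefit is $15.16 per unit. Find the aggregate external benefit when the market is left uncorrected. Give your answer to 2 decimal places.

$228.45

Market equilibrium (private): 51.72 + 2.65q = 143.04 - 3.41q → q_m = 15.0693.
Total external benefit = MEB × q_m = 15.16 × 15.0693 = 228.4506.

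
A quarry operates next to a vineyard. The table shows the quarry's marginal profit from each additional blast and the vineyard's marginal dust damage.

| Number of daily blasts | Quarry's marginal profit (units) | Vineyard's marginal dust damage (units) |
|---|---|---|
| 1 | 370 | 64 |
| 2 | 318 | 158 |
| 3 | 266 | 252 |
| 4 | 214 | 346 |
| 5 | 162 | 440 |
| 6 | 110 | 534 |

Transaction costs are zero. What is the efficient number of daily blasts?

Bargaining reaches the level where marginal profit last exceeds marginal dust damage.
That holds through level 3 (266 ≥ 252) but not at 4 (214 < 346).

3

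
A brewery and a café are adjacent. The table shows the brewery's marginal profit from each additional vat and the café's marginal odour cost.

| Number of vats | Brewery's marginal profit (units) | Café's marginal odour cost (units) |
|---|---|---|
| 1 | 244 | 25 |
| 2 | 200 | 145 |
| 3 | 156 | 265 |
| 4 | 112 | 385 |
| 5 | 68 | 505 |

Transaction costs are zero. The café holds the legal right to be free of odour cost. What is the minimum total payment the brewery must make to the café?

170

Efficient level: marginal profit ≥ marginal odour cost through level 2, so k* = 2.
With the café holding the right, the brewery must at least compensate total damage at k*: 25 + 145 = 170.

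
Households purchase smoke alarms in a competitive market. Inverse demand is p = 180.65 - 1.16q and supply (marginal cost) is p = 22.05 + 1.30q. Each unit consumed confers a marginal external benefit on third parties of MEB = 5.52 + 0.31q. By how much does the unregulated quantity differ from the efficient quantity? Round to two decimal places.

Market equilibrium (private): 22.05 + 1.30q = 180.65 - 1.16q → q_m = 64.4715.
Social marginal benefit = demand + MEB = 186.17 - 0.85q.
Set SMB = MC: 186.17 - 0.85q = 22.05 + 1.30q → q* = 76.3349.
Gap = |64.4715 − 76.3349| = 11.8634.

11.86 units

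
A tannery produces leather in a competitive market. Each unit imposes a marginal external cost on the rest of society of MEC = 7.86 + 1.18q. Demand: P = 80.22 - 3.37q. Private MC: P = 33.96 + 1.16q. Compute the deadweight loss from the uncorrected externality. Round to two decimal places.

DWL = 34.71

Market equilibrium (private): 33.96 + 1.16q = 80.22 - 3.37q → q_m = 10.2119.
Social marginal cost = private MC + MEC = 41.82 + 2.34q.
Set SMC = demand: 41.82 + 2.34q = 80.22 - 3.37q → q* = 6.7250.
Between q* and q_m the wedge SMC − demand runs linearly from 0 to MEC(q_m), so the loss is a triangle.
DWL = ½ × 3.4869 × 19.9101 = 34.7123.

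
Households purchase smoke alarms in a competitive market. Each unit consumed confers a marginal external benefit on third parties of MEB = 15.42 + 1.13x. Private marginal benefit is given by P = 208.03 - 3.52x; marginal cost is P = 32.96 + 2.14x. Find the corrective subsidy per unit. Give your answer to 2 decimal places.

Social marginal benefit = demand + MEB = 223.45 - 2.39x.
Set SMB = MC: 223.45 - 2.39x = 32.96 + 2.14x → x* = 42.0508.
The Pigouvian subsidy equals MEB at x*: 15.42 + 1.13×42.0508 = 62.9374.

subsidy = 62.94 per unit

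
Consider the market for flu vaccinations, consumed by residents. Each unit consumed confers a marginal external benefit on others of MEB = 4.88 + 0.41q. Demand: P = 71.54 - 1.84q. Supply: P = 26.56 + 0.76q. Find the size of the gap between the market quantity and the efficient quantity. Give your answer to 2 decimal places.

5.47 units

Market equilibrium (private): 26.56 + 0.76q = 71.54 - 1.84q → q_m = 17.3000.
Social marginal benefit = demand + MEB = 76.42 - 1.43q.
Set SMB = MC: 76.42 - 1.43q = 26.56 + 0.76q → q* = 22.7671.
Gap = |17.3000 − 22.7671| = 5.4671.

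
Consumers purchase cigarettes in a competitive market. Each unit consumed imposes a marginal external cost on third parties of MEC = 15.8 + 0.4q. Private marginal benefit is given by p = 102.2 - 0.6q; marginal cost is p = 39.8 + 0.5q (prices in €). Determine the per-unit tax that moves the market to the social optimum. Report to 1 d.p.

Social marginal benefit = demand − MEC = 86.4 - q.
Set SMB = MC: 86.4 - q = 39.8 + 0.5q → q* = 31.0667.
The Pigouvian tax equals MEC at q*: 15.8 + 0.4×31.0667 = 28.2267.

tax = €28.2 per unit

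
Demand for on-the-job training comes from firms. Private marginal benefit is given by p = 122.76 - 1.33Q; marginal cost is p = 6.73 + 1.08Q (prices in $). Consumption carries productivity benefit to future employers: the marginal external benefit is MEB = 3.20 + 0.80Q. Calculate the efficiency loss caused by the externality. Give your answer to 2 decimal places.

Market equilibrium (private): 6.73 + 1.08Q = 122.76 - 1.33Q → Q_m = 48.1452.
Social marginal benefit = demand + MEB = 125.96 - 0.53Q.
Set SMB = MC: 125.96 - 0.53Q = 6.73 + 1.08Q → Q* = 74.0559.
Height of the DWL triangle at Q_m is SMB(Q_m) − MC(Q_m) = MEB(Q_m) = 41.7162.
DWL = ½ × 25.9107 × 41.7162 = 540.4480.

DWL = $540.45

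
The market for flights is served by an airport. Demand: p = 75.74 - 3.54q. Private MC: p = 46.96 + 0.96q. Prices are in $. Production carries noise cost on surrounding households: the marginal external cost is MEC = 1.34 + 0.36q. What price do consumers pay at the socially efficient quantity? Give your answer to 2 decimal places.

P = $55.75

Social marginal cost = private MC + MEC = 48.30 + 1.32q.
Set SMC = demand: 48.30 + 1.32q = 75.74 - 3.54q → q* = 5.6461.
Consumer price on the demand curve at q*: 75.74 − 3.54×5.6461 = 55.7528.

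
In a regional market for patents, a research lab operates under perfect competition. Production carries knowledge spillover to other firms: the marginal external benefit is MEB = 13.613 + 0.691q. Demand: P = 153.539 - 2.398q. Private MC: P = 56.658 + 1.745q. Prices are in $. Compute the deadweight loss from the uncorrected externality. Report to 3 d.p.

Market equilibrium (private): 56.658 + 1.745q = 153.539 - 2.398q → q_m = 23.3843.
Social marginal cost = private MC − MEB = 43.045 + 1.054q.
Set SMC = demand: 43.045 + 1.054q = 153.539 - 2.398q → q* = 32.0087.
Height of the DWL triangle at q_m is demand(q_m) − SMC(q_m) = MEB(q_m) = 29.7715.
DWL = ½ × 8.6244 × 29.7715 = 128.3807.

DWL = $128.381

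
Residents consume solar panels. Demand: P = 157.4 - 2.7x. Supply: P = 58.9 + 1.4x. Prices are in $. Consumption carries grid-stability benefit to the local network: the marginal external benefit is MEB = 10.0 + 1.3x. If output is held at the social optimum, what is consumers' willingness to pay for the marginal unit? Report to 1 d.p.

P = $52.8

Social marginal benefit = demand + MEB = 167.4 - 1.4x.
Set SMB = MC: 167.4 - 1.4x = 58.9 + 1.4x → x* = 38.7500.
Consumer price on the demand curve at x*: 157.4 − 2.7×38.7500 = 52.7750.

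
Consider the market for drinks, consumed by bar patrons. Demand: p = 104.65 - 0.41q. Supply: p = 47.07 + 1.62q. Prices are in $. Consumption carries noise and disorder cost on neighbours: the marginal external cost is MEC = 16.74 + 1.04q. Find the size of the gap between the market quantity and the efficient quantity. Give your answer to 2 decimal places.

15.06 units

Market equilibrium (private): 47.07 + 1.62q = 104.65 - 0.41q → q_m = 28.3645.
Social marginal benefit = demand − MEC = 87.91 - 1.45q.
Set SMB = MC: 87.91 - 1.45q = 47.07 + 1.62q → q* = 13.3029.
Gap = |28.3645 − 13.3029| = 15.0616.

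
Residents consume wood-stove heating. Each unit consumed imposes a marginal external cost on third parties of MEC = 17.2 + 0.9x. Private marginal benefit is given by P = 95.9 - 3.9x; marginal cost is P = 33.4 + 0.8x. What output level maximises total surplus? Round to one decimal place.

x* = 8.1

Social marginal benefit = demand − MEC = 78.7 - 4.8x.
Set SMB = MC: 78.7 - 4.8x = 33.4 + 0.8x → x* = 8.0893.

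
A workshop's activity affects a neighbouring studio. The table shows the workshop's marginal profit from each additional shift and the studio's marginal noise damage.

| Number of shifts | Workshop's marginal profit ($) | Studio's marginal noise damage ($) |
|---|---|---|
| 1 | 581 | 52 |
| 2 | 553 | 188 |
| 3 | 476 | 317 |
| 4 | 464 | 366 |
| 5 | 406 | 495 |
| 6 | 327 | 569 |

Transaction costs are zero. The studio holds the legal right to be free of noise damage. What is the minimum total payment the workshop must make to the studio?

Efficient level: marginal profit ≥ marginal noise damage through level 4, so k* = 4.
With the studio holding the right, the workshop must at least compensate total damage at k*: 52 + 188 + 317 + 366 = 923.

$923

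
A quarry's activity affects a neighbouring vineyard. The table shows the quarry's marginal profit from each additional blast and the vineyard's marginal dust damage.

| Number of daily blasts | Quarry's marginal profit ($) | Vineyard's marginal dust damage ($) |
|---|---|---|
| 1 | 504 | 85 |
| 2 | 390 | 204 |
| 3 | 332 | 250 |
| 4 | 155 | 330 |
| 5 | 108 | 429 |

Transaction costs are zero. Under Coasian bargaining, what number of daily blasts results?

3

Bargaining reaches the level where marginal profit last exceeds marginal dust damage.
That holds through level 3 (332 ≥ 250) but not at 4 (155 < 330).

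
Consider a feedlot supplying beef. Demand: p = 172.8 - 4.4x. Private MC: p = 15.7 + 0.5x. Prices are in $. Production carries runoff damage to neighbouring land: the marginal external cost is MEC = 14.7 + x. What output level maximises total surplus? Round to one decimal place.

Social marginal cost = private MC + MEC = 30.4 + 1.5x.
Set SMC = demand: 30.4 + 1.5x = 172.8 - 4.4x → x* = 24.1356.

x* = 24.1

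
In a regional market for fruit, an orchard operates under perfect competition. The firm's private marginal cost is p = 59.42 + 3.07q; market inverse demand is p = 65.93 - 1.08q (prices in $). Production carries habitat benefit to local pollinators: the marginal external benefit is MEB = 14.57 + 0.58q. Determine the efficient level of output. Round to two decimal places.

Social marginal cost = private MC − MEB = 44.85 + 2.49q.
Set SMC = demand: 44.85 + 2.49q = 65.93 - 1.08q → q* = 5.9048.

q* = 5.90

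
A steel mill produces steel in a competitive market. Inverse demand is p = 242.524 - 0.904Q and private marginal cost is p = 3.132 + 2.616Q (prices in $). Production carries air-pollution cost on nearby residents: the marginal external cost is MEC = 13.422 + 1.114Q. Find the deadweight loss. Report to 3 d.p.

DWL = $858.201

Market equilibrium (private): 3.132 + 2.616Q = 242.524 - 0.904Q → Q_m = 68.0091.
Social marginal cost = private MC + MEC = 16.554 + 3.730Q.
Set SMC = demand: 16.554 + 3.730Q = 242.524 - 0.904Q → Q* = 48.7635.
The welfare-loss triangle has base |Q_m − Q*| and height MEC(Q_m) (the vertical gap between SMC and demand is zero at Q* and MEC at Q_m).
DWL = ½ × 19.2456 × 89.1841 = 858.2008.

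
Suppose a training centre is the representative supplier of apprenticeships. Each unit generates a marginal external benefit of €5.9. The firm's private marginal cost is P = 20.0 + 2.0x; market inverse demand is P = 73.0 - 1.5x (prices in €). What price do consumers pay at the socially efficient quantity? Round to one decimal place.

Social marginal cost = private MC − MEB = 14.1 + 2.0x.
Set SMC = demand: 14.1 + 2.0x = 73.0 - 1.5x → x* = 16.8286.
Consumer price on the demand curve at x*: 73.0 − 1.5×16.8286 = 47.7571.

P = €47.8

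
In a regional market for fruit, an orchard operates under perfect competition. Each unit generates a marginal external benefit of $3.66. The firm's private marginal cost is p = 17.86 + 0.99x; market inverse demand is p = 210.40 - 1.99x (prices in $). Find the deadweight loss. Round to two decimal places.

DWL = $2.25

Market equilibrium (private): 17.86 + 0.99x = 210.40 - 1.99x → x_m = 64.6107.
Social marginal cost = private MC − MEB = 14.20 + 0.99x.
Set SMC = demand: 14.20 + 0.99x = 210.40 - 1.99x → x* = 65.8389.
Between x* and x_m the wedge demand − SMC runs linearly from 0 to MEB(x_m), so the loss is a triangle.
DWL = ½ × 1.2282 × 3.6600 = 2.2476.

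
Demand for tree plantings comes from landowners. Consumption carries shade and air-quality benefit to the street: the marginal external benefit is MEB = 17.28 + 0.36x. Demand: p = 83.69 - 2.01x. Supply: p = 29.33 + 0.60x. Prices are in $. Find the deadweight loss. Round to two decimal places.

DWL = $136.43

Market equilibrium (private): 29.33 + 0.60x = 83.69 - 2.01x → x_m = 20.8276.
Social marginal benefit = demand + MEB = 100.97 - 1.65x.
Set SMB = MC: 100.97 - 1.65x = 29.33 + 0.60x → x* = 31.8400.
The loss is the area between SMB and MC from x* to x_m; with linear curves that's a triangle of height MEB(x_m).
DWL = ½ × 11.0124 × 24.7779 = 136.4321.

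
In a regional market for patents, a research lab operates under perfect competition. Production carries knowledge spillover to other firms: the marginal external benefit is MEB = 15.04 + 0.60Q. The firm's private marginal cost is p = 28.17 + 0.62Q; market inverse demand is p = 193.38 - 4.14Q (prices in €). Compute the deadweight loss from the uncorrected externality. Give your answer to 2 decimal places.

Market equilibrium (private): 28.17 + 0.62Q = 193.38 - 4.14Q → Q_m = 34.7080.
Social marginal cost = private MC − MEB = 13.13 + 0.02Q.
Set SMC = demand: 13.13 + 0.02Q = 193.38 - 4.14Q → Q* = 43.3293.
The loss is the area between SMC and demand from Q* to Q_m; with linear curves that's a triangle of height MEB(Q_m).
DWL = ½ × 8.6213 × 35.8648 = 154.6006.

DWL = €154.60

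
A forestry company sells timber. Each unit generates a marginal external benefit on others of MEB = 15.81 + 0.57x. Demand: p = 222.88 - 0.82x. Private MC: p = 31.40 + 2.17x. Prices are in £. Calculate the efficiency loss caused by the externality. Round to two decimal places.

DWL = £565.42

Market equilibrium (private): 31.40 + 2.17x = 222.88 - 0.82x → x_m = 64.0401.
Social marginal cost = private MC − MEB = 15.59 + 1.60x.
Set SMC = demand: 15.59 + 1.60x = 222.88 - 0.82x → x* = 85.6570.
Between x* and x_m the wedge demand − SMC runs linearly from 0 to MEB(x_m), so the loss is a triangle.
DWL = ½ × 21.6169 × 52.3129 = 565.4214.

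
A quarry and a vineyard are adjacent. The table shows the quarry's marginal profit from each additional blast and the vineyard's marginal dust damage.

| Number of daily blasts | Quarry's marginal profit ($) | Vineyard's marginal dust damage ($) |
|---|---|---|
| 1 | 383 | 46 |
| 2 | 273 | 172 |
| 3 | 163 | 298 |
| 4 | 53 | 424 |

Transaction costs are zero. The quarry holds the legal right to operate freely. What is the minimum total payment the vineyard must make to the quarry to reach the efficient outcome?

Left alone the quarry would choose level 4 (marginal profit stays positive).
Efficient level: k* = 2 (marginal profit ≥ marginal dust damage through 2).
The vineyard must at least cover the quarry's forgone profit from cutting 4→2: 163 + 53 = 216.

$216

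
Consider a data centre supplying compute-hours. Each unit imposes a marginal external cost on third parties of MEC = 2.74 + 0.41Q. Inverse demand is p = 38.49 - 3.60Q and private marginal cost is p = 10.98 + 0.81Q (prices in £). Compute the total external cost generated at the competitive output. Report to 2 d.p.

£25.07

Market equilibrium (private): 10.98 + 0.81Q = 38.49 - 3.60Q → Q_m = 6.2381.
Total external cost = ∫₀^{Q_m} (2.74 + 0.41Q) dQ = 2.74×6.2381 + ½×0.41×6.2381² = 25.0697.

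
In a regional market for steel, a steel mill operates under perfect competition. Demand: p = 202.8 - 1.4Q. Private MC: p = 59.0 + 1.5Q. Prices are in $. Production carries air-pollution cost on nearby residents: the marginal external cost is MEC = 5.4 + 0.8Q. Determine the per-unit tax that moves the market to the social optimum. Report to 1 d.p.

Social marginal cost = private MC + MEC = 64.4 + 2.3Q.
Set SMC = demand: 64.4 + 2.3Q = 202.8 - 1.4Q → Q* = 37.4054.
The Pigouvian tax equals MEC at Q*: 5.4 + 0.8×37.4054 = 35.3243.

tax = $35.3 per unit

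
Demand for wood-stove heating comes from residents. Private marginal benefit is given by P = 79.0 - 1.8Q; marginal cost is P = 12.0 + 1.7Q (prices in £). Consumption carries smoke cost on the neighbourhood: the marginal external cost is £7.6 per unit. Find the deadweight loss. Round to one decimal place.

Market equilibrium (private): 12.0 + 1.7Q = 79.0 - 1.8Q → Q_m = 19.1429.
Social marginal benefit = demand − MEC = 71.4 - 1.8Q.
Set SMB = MC: 71.4 - 1.8Q = 12.0 + 1.7Q → Q* = 16.9714.
Height of the DWL triangle at Q_m is MC(Q_m) − SMB(Q_m) = MEC(Q_m) = 7.6000.
DWL = ½ × 2.1715 × 7.6000 = 8.2517.

DWL = £8.3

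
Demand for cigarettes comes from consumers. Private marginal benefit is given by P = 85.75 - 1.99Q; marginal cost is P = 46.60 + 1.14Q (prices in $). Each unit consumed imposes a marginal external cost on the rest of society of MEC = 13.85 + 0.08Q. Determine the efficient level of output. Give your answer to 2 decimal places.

Q* = 7.88

Social marginal benefit = demand − MEC = 71.90 - 2.07Q.
Set SMB = MC: 71.90 - 2.07Q = 46.60 + 1.14Q → Q* = 7.8816.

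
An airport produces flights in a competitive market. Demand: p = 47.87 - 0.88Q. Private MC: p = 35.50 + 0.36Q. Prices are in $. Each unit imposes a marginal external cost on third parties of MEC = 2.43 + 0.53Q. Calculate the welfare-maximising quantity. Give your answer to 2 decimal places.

Q* = 5.62

Social marginal cost = private MC + MEC = 37.93 + 0.89Q.
Set SMC = demand: 37.93 + 0.89Q = 47.87 - 0.88Q → Q* = 5.6158.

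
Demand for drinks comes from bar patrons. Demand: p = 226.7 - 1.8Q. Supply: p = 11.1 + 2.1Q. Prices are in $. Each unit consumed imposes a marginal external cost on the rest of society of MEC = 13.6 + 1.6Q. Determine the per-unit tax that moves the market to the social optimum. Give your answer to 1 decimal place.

tax = $72.4 per unit

Social marginal benefit = demand − MEC = 213.1 - 3.4Q.
Set SMB = MC: 213.1 - 3.4Q = 11.1 + 2.1Q → Q* = 36.7273.
The Pigouvian tax equals MEC at Q*: 13.6 + 1.6×36.7273 = 72.3637.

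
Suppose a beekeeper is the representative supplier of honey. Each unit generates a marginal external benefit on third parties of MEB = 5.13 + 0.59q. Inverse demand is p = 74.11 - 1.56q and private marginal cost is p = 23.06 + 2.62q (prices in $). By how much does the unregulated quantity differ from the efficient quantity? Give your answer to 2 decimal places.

3.44 units

Market equilibrium (private): 23.06 + 2.62q = 74.11 - 1.56q → q_m = 12.2129.
Social marginal cost = private MC − MEB = 17.93 + 2.03q.
Set SMC = demand: 17.93 + 2.03q = 74.11 - 1.56q → q* = 15.6490.
Gap = |12.2129 − 15.6490| = 3.4361.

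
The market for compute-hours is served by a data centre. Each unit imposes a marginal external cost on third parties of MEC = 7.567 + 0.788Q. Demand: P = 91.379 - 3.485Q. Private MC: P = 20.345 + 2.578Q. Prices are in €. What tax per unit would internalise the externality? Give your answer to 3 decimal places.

tax = €14.867 per unit

Social marginal cost = private MC + MEC = 27.912 + 3.366Q.
Set SMC = demand: 27.912 + 3.366Q = 91.379 - 3.485Q → Q* = 9.2639.
The Pigouvian tax equals MEC at Q*: 7.567 + 0.788×9.2639 = 14.8670.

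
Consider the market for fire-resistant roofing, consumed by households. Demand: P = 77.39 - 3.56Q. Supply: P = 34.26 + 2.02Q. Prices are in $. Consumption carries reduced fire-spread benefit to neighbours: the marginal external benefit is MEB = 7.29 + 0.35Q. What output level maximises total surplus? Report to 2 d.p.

Q* = 9.64

Social marginal benefit = demand + MEB = 84.68 - 3.21Q.
Set SMB = MC: 84.68 - 3.21Q = 34.26 + 2.02Q → Q* = 9.6405.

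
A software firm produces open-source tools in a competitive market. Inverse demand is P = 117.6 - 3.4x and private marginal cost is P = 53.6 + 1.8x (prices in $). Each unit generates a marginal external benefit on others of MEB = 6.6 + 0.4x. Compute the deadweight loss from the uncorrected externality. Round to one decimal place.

Market equilibrium (private): 53.6 + 1.8x = 117.6 - 3.4x → x_m = 12.3077.
Social marginal cost = private MC − MEB = 47.0 + 1.4x.
Set SMC = demand: 47.0 + 1.4x = 117.6 - 3.4x → x* = 14.7083.
The welfare-loss triangle has base |x_m − x*| and height MEB(x_m) (the vertical gap between SMC and demand is zero at x* and MEB at x_m).
DWL = ½ × 2.4006 × 11.5231 = 13.8312.

DWL = $13.8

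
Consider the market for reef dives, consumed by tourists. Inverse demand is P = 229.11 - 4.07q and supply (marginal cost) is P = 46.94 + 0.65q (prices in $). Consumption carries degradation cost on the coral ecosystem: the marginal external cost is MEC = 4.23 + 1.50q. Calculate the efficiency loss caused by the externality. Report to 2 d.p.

Market equilibrium (private): 46.94 + 0.65q = 229.11 - 4.07q → q_m = 38.5953.
Social marginal benefit = demand − MEC = 224.88 - 5.57q.
Set SMB = MC: 224.88 - 5.57q = 46.94 + 0.65q → q* = 28.6077.
The loss is the area between SMB and MC from q* to q_m; with linear curves that's a triangle of height MEC(q_m).
DWL = ½ × 9.9876 × 62.1230 = 310.2298.

DWL = $310.23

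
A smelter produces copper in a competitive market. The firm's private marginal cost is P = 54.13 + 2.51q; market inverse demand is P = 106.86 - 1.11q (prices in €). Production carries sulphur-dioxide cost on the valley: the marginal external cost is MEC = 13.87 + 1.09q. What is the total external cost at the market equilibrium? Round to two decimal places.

€317.67

Market equilibrium (private): 54.13 + 2.51q = 106.86 - 1.11q → q_m = 14.5663.
Total external cost = ∫₀^{q_m} (13.87 + 1.09q) dq = 13.87×14.5663 + ½×1.09×14.5663² = 317.6711.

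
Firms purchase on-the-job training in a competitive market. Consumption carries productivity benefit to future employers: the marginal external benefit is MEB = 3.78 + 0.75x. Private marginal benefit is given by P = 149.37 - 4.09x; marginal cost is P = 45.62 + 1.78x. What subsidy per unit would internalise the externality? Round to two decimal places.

Social marginal benefit = demand + MEB = 153.15 - 3.34x.
Set SMB = MC: 153.15 - 3.34x = 45.62 + 1.78x → x* = 21.0020.
The Pigouvian subsidy equals MEB at x*: 3.78 + 0.75×21.0020 = 19.5315.

subsidy = 19.53 per unit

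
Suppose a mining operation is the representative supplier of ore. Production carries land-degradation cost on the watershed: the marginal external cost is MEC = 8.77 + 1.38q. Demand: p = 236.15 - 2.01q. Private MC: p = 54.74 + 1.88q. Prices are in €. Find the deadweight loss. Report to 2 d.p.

Market equilibrium (private): 54.74 + 1.88q = 236.15 - 2.01q → q_m = 46.6350.
Social marginal cost = private MC + MEC = 63.51 + 3.26q.
Set SMC = demand: 63.51 + 3.26q = 236.15 - 2.01q → q* = 32.7590.
Height of the DWL triangle at q_m is SMC(q_m) − demand(q_m) = MEC(q_m) = 73.1262.
DWL = ½ × 13.8760 × 73.1262 = 507.3496.

DWL = €507.35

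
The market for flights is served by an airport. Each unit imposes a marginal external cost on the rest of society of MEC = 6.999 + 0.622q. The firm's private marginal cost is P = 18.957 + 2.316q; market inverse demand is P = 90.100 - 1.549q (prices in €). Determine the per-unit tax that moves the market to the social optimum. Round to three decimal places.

tax = €15.891 per unit

Social marginal cost = private MC + MEC = 25.956 + 2.938q.
Set SMC = demand: 25.956 + 2.938q = 90.100 - 1.549q → q* = 14.2955.
The Pigouvian tax equals MEC at q*: 6.999 + 0.622×14.2955 = 15.8908.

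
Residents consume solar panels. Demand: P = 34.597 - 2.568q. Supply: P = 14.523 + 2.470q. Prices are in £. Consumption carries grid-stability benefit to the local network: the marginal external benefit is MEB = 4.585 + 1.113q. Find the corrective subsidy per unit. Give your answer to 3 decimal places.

subsidy = £11.577 per unit

Social marginal benefit = demand + MEB = 39.182 - 1.455q.
Set SMB = MC: 39.182 - 1.455q = 14.523 + 2.470q → q* = 6.2825.
The Pigouvian subsidy equals MEB at q*: 4.585 + 1.113×6.2825 = 11.5774.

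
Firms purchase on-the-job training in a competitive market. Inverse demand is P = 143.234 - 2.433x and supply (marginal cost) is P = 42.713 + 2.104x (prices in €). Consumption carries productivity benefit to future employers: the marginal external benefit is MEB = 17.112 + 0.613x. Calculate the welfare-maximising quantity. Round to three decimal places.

x* = 29.978

Social marginal benefit = demand + MEB = 160.346 - 1.820x.
Set SMB = MC: 160.346 - 1.820x = 42.713 + 2.104x → x* = 29.9778.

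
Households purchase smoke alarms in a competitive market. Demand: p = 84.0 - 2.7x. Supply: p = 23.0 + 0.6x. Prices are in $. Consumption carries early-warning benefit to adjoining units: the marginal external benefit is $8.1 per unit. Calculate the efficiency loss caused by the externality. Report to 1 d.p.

Market equilibrium (private): 23.0 + 0.6x = 84.0 - 2.7x → x_m = 18.4848.
Social marginal benefit = demand + MEB = 92.1 - 2.7x.
Set SMB = MC: 92.1 - 2.7x = 23.0 + 0.6x → x* = 20.9394.
The welfare-loss triangle has base |x_m − x*| and height MEB(x_m) (the vertical gap between SMB and MC is zero at x* and MEB at x_m).
DWL = ½ × 2.4546 × 8.1000 = 9.9411.

DWL = $9.9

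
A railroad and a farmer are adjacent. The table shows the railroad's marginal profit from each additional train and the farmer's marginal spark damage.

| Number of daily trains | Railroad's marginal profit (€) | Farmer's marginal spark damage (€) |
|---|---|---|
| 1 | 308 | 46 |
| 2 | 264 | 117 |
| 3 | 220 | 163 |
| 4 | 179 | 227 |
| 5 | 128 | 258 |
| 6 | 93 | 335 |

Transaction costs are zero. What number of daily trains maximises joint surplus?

Bargaining reaches the level where marginal profit last exceeds marginal spark damage.
That holds through level 3 (220 ≥ 163) but not at 4 (179 < 227).

3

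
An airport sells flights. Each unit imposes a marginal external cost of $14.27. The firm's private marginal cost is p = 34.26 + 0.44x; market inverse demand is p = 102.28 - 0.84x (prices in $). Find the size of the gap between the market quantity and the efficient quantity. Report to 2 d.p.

11.15 units

Market equilibrium (private): 34.26 + 0.44x = 102.28 - 0.84x → x_m = 53.1406.
Social marginal cost = private MC + MEC = 48.53 + 0.44x.
Set SMC = demand: 48.53 + 0.44x = 102.28 - 0.84x → x* = 41.9922.
Gap = |53.1406 − 41.9922| = 11.1484.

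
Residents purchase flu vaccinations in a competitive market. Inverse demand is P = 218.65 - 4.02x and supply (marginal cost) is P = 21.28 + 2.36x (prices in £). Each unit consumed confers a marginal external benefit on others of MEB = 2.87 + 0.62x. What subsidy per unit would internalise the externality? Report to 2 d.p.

subsidy = £24.42 per unit

Social marginal benefit = demand + MEB = 221.52 - 3.40x.
Set SMB = MC: 221.52 - 3.40x = 21.28 + 2.36x → x* = 34.7639.
The Pigouvian subsidy equals MEB at x*: 2.87 + 0.62×34.7639 = 24.4236.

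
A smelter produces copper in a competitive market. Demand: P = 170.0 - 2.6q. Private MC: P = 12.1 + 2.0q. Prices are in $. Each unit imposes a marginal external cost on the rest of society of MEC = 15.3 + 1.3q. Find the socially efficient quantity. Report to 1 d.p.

Social marginal cost = private MC + MEC = 27.4 + 3.3q.
Set SMC = demand: 27.4 + 3.3q = 170.0 - 2.6q → q* = 24.1695.

q* = 24.2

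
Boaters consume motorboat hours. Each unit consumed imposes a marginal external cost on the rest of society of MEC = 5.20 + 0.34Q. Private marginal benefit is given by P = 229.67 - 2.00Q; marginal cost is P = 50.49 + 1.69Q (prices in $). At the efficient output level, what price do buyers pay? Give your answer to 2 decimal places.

P = $143.33

Social marginal benefit = demand − MEC = 224.47 - 2.34Q.
Set SMB = MC: 224.47 - 2.34Q = 50.49 + 1.69Q → Q* = 43.1712.
Consumer price on the demand curve at Q*: 229.67 − 2.00×43.1712 = 143.3276.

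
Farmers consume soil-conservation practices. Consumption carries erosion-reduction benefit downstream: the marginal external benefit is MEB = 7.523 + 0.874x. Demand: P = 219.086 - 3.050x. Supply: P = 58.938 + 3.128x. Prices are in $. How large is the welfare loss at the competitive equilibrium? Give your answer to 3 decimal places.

Market equilibrium (private): 58.938 + 3.128x = 219.086 - 3.050x → x_m = 25.9223.
Social marginal benefit = demand + MEB = 226.609 - 2.176x.
Set SMB = MC: 226.609 - 2.176x = 58.938 + 3.128x → x* = 31.6122.
The loss is the area between SMB and MC from x* to x_m; with linear curves that's a triangle of height MEB(x_m).
DWL = ½ × 5.6899 × 30.1791 = 85.8580.

DWL = $85.858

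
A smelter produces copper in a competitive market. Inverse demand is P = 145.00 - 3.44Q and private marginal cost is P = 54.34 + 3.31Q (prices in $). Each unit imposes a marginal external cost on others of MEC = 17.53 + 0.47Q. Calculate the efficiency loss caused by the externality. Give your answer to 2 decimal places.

Market equilibrium (private): 54.34 + 3.31Q = 145.00 - 3.44Q → Q_m = 13.4311.
Social marginal cost = private MC + MEC = 71.87 + 3.78Q.
Set SMC = demand: 71.87 + 3.78Q = 145.00 - 3.44Q → Q* = 10.1288.
The loss is the area between SMC and demand from Q* to Q_m; with linear curves that's a triangle of height MEC(Q_m).
DWL = ½ × 3.3023 × 23.8426 = 39.3677.

DWL = $39.37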